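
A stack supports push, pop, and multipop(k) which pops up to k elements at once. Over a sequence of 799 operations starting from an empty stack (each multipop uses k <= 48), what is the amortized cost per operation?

Each element is pushed exactly once and popped at most once (whether by pop or as part of a multipop). So the total number of individual pops over the whole sequence is at most the number of pushes, which is at most 799. Total work <= 2 * 799, hence O(1) amortized per operation.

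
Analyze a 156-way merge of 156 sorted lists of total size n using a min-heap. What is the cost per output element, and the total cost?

Maintain a min-heap of size 156 holding the current head of each list. Each output step does one extract-min (O(log 156)) and one insert of that list's next element (O(log 156)). Each of the n elements passes through the heap exactly once, so the total cost is O(n log 156), i.e. O(log 156) per output element.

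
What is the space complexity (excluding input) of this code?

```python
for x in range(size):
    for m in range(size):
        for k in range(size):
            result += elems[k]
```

Space complexity: O(1).
Only a constant amount of auxiliary storage is used; nothing grows with n.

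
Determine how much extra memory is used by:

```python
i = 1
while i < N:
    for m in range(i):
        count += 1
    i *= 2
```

Space complexity: O(1).
Only a constant amount of auxiliary storage is used; nothing grows with n.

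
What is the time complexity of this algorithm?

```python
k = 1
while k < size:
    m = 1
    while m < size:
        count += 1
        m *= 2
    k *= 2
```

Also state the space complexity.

Time complexity: O(log^2 n).
Space complexity: O(1).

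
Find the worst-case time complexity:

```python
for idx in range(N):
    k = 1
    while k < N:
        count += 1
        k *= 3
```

Time complexity: O(n log n).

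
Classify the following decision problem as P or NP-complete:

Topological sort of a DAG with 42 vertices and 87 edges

This problem is in P: DFS-based topological sort runs in O(V+E).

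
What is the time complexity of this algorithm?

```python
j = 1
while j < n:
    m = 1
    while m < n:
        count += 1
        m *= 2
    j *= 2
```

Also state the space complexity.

Time complexity: O(log^2 n).
Space complexity: O(1).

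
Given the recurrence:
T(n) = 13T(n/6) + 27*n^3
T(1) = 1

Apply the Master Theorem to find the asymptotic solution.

a=13, b=6, f(n)=27*n^3. log_6(13) = 1.432 < 3. Case 3: T(n) = O(n^3).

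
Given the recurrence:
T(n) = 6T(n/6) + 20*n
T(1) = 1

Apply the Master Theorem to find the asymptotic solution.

a=6, b=6, f(n)=20*n. log_6(6) = 1. Case 2: T(n) = O(n log n).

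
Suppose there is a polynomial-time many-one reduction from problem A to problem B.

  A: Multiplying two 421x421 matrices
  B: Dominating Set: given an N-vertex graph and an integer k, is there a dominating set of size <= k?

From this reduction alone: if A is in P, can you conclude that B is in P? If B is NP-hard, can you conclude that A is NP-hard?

A poly-time reduction A <=_p B transfers tractability DOWN (B easy => A easy) and hardness UP (A hard => B hard), not the reverse.
From A in P, the reduction alone does NOT give B in P: any problem in P trivially reduces to SAT, yet SAT is not known to be in P.
From B NP-hard, the reduction alone does NOT give A NP-hard: again, easy problems reduce to hard ones.
(Here in fact A is P and B is NP-complete.)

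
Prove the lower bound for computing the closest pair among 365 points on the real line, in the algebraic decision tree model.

Reduction from element distinctness: given 365 reals, the closest-pair distance is 0 iff two are equal. Element distinctness has an Omega(n log n) lower bound in the algebraic decision tree model (Ben-Or). Therefore closest pair on a line also requires Omega(n log n). Sorting then a linear scan achieves this.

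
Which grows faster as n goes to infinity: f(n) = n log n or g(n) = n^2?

g(n) = n^2 grows faster: n^2 / (n log n) = n/log n -> infinity.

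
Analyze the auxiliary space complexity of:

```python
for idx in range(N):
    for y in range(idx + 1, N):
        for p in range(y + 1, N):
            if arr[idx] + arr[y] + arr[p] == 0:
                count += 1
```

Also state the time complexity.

Space complexity: O(1).
Only a constant amount of auxiliary storage is used; nothing grows with n.
Time complexity: O(n^3).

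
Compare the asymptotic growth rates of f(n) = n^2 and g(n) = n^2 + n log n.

f(n) = n^2 and g(n) = n^2 + n log n are Theta of each other: the lower-order n log n term is o(n^2); both are Theta(n^2).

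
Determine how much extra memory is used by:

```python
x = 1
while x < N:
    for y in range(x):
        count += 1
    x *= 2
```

Space complexity: O(1).
Only a constant amount of auxiliary storage is used; nothing grows with n.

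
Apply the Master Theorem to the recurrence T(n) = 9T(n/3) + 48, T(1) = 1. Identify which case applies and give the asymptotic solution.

a=9, b=3, f(n)=48.
log_3(9) = 2 > 0.
Since f(n) = O(n^0) is polynomially smaller than n^2, Case 1 applies.
T(n) = Theta(n^2).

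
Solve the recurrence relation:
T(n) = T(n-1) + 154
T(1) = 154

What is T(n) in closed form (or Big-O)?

Unrolling: T(n) = T(n-1) + 154 = T(n-2) + 2*154 = ... = T(1) + (n-1)*154 = 154 + (n-1)*154 = 154n.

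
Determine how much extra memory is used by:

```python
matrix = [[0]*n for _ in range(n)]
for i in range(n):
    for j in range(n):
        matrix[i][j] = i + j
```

Space complexity: O(n^2).
A 2D structure of size n x n is allocated.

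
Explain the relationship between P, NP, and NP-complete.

P: solvable in polynomial time. NP: verifiable in polynomial time. NP-complete: in NP and at least as hard as every problem in NP (via polynomial reduction). P is a subset of NP. If any NP-complete problem is in P, then P = NP.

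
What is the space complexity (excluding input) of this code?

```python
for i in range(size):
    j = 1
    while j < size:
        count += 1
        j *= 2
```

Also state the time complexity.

Space complexity: O(1).
Only a constant amount of auxiliary storage is used; nothing grows with n.
Time complexity: O(n log n).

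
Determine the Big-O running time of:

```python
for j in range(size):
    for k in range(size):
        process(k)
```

Time complexity: O(n^2).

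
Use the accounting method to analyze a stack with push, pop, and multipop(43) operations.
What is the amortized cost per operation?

Assign 2 credits per push (1 for the push, 1 saved for a future pop). Each pop or element popped by multipop(43) uses 1 saved credit. Total credits never go negative, so amortized cost is O(1).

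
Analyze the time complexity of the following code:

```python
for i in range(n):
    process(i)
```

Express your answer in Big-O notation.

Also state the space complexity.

Time complexity: O(n).
Space complexity: O(1).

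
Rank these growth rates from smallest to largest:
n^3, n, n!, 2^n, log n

Ordered by growth rate: log n < n < n^3 < 2^n < n!.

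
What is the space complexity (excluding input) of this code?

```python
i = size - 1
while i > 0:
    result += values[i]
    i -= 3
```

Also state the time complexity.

Space complexity: O(1).
Only a constant amount of auxiliary storage is used; nothing grows with n.
Time complexity: O(n).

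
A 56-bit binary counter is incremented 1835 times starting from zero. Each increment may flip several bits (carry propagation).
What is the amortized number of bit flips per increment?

Bit i flips on every 2^i-th increment, so over 1835 increments bit i flips floor(1835/2^i) times. Summing over i: total flips < 2 * 1835. Amortized: < 2 = O(1) per increment.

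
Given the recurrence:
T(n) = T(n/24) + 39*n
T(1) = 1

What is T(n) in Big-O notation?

Geometric series: 39*n*(1 + 1/24 + 1/24^2 + ...) = O(n). T(n) = O(n).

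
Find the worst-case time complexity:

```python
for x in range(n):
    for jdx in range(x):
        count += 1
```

Time complexity: O(n^2).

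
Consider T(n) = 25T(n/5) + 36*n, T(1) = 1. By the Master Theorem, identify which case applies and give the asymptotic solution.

a=25, b=5, f(n)=36*n.
log_5(25) = 2 > 1.
Since f(n) = O(n^1) is polynomially smaller than n^2, Case 1 applies.
T(n) = Theta(n^2).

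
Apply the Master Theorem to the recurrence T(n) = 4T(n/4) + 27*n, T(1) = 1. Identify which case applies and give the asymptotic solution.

a=4, b=4, f(n)=27*n.
log_4(4) = 1, so n^(log_b(a)) = n.
f(n) = Theta(n), so Case 2 applies.
T(n) = Theta(n log n).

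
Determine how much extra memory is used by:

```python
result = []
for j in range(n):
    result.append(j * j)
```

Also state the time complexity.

Space complexity: O(n).
Auxiliary storage grows linearly with the input size n in the worst case.
Time complexity: O(n).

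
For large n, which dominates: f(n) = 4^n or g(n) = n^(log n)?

f(n) = 4^n grows faster: take logs: log(n^(log n)) = (log n)^2, log(4^n) = n log 4; n dominates (log n)^2.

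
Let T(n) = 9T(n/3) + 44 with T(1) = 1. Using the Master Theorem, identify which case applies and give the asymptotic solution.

a=9, b=3, f(n)=44.
log_3(9) = 2 > 0.
Since f(n) = O(n^0) is polynomially smaller than n^2, Case 1 applies.
T(n) = Theta(n^2).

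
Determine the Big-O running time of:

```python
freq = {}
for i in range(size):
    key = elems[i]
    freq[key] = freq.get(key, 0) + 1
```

Time complexity: O(n).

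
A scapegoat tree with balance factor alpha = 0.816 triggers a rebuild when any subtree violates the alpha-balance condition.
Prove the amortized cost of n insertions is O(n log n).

Define potential Phi = c * sum of |size(left(v)) - size(right(v))| over all nodes. An insertion at depth d costs O(d) = O(log n) and increases Phi by O(log n). When a rebuild of subtree of size s occurs, it costs O(s) but reduces Phi by Omega(s). With alpha = 0.816, between rebuilds Omega(s) insertions must occur. Amortized cost per insertion: O(log n).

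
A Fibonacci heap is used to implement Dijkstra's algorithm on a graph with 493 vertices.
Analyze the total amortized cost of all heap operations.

Dijkstra performs 493 insert, 493 extract-min, and at most E decrease-key operations. With Fibonacci heap: insert O(1) amortized, extract-min O(log n) amortized, decrease-key O(1) amortized. Total with n = 493: O(n * 1 + n * log n + E * 1) = O(n log n + E).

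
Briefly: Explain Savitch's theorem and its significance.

Savitch's theorem states that NSPACE(f(n)) is contained in DSPACE(f(n)^2) for f(n) >= log n. In particular, NPSPACE = PSPACE, meaning nondeterminism does not significantly help for space-bounded computation. This contrasts with time, where we do not know if P = NP.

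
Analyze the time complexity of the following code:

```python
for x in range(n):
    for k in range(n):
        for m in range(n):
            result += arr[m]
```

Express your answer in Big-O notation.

Time complexity: O(n^3).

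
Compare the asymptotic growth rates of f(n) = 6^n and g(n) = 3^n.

f(n) = 6^n grows faster: (6/3)^n -> infinity since 6/3 > 1.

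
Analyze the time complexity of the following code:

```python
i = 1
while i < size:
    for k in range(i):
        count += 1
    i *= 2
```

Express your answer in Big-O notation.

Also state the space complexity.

Time complexity: O(n).
Space complexity: O(1).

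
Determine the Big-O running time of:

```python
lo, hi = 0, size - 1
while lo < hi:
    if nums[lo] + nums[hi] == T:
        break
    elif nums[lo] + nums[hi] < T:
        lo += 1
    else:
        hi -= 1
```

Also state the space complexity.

Time complexity: O(n).
Space complexity: O(1).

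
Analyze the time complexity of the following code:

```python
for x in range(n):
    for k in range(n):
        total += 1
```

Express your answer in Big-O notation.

Time complexity: O(n^2).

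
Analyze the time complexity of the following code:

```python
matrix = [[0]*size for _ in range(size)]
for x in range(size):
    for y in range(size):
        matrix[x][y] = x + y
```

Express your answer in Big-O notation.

Time complexity: O(n^2).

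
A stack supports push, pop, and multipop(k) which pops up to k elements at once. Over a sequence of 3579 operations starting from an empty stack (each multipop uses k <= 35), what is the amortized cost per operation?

Each element is pushed exactly once and popped at most once (whether by pop or as part of a multipop). So the total number of individual pops over the whole sequence is at most the number of pushes, which is at most 3579. Total work <= 2 * 3579, hence O(1) amortized per operation.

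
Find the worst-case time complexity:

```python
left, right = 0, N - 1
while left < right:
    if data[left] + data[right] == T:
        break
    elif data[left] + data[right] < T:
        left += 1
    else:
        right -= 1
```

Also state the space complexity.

Time complexity: O(n).
Space complexity: O(1).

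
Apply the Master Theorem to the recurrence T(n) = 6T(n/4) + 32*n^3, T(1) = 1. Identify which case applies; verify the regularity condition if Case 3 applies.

a=6, b=4, f(n)=32*n^3.
log_4(6) = 1.292 < 3.
f(n) = Omega(n^(1.292+epsilon)) for some epsilon > 0, so Case 3 is the candidate.
Regularity: a*f(n/b) = 6*32*(n/4)^3 = (6/64)*32*n^3 <= c*f(n) with c = 6/64 < 1. Satisfied.
Case 3: T(n) = Theta(n^3).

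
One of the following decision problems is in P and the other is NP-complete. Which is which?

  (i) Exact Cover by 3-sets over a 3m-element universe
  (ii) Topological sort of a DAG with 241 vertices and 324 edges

(i) is NP-complete: one of Karp's 21 NP-complete problems.
(ii) is P: DFS-based topological sort runs in O(V+E).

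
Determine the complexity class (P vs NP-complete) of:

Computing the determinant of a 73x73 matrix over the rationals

This problem is in P: Gaussian elimination runs in O(n^3).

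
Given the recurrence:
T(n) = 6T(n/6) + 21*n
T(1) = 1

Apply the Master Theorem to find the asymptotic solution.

a=6, b=6, f(n)=21*n. log_6(6) = 1. Case 2: T(n) = O(n log n).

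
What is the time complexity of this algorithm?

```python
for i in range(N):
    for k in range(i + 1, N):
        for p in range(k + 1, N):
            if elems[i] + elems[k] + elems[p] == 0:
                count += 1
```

Time complexity: O(n^3).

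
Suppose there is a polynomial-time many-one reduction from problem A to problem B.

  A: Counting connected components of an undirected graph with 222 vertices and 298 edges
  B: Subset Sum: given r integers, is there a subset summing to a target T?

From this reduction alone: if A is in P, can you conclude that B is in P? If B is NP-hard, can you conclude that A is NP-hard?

A poly-time reduction A <=_p B transfers tractability DOWN (B easy => A easy) and hardness UP (A hard => B hard), not the reverse.
From A in P, the reduction alone does NOT give B in P: any problem in P trivially reduces to SAT, yet SAT is not known to be in P.
From B NP-hard, the reduction alone does NOT give A NP-hard: again, easy problems reduce to hard ones.
(Here in fact A is P and B is NP-complete.)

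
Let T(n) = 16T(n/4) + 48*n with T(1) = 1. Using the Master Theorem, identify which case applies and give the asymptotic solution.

a=16, b=4, f(n)=48*n.
log_4(16) = 2 > 1.
Since f(n) = O(n^1) is polynomially smaller than n^2, Case 1 applies.
T(n) = Theta(n^2).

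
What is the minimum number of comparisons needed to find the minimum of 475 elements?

Finding the minimum requires 474 comparisons, identical reasoning to finding the maximum. Each comparison eliminates one candidate.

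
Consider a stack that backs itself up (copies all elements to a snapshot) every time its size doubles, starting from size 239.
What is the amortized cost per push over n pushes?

Backups occur at sizes 239, 478, 956, ..., copying 239 + 478 + 956 + ... <= 2n elements total (geometric series). Spread over n pushes, the amortized backup cost is O(1) per push.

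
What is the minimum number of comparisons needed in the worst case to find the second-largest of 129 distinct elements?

Lower bound: finding the max needs 129-1 comparisons. By the adversary weight-doubling argument, the max must personally win >= ceil(log_2(129)) = 8 comparisons; the 2nd-largest is among those 8 losers, needing 8-1 more comparisons. Total >= 129-1 + 8-1 = 135. A balanced knockout tournament achieves this.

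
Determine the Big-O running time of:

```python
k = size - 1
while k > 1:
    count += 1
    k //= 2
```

Time complexity: O(log n).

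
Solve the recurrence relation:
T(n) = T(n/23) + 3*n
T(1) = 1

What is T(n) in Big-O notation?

Geometric series: 3*n*(1 + 1/23 + 1/23^2 + ...) = O(n). T(n) = O(n).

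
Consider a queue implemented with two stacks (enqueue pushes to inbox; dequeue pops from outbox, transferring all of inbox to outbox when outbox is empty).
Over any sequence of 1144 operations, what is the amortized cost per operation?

Each element is pushed to inbox once, popped once, pushed to outbox once, and popped once: 4 unit operations over its lifetime. Over 1144 operations the total work is O(1144). Amortized O(1) per enqueue/dequeue.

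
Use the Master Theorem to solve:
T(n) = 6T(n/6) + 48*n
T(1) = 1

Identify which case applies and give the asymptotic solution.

a=6, b=6, f(n)=48*n.
log_6(6) = 1, so n^(log_b(a)) = n.
f(n) = Theta(n), so Case 2 applies.
T(n) = Theta(n log n).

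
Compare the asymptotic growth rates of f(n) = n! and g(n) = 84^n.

f(n) = n! grows faster: n!/84^n -> infinity by Stirling.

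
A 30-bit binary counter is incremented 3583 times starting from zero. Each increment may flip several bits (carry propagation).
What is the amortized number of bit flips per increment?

Bit i flips on every 2^i-th increment, so over 3583 increments bit i flips floor(3583/2^i) times. Summing over i: total flips < 2 * 3583. Amortized: < 2 = O(1) per increment.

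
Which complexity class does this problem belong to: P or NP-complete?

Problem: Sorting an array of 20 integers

This problem is in P: merge sort runs in O(n log n).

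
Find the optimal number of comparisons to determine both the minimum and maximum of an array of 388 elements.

Naive approach: 774 comparisons (387 for max + 387 for min).
Optimal: Compare elements in pairs first (floor(n/2) = 194 comparisons), then find max among winners and min among losers (193 comparisons each).
Total: ceil(3n/2) - 2 = 580 comparisons. An adversary argument shows this is also a lower bound.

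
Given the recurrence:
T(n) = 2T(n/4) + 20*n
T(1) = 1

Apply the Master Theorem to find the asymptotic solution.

a=2, b=4, f(n)=20*n. log_4(2) = 0.5 < 1. Case 3: T(n) = O(n).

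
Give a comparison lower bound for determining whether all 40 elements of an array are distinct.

In the algebraic decision-tree model, the YES region for element distinctness on 40 elements has 40! connected components (one per ordering). Ben-Or's theorem then gives a lower bound of Omega(log(n!)) = Omega(n log n).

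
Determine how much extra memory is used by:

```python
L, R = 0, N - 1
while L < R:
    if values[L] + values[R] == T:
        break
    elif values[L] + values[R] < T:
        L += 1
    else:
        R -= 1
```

Space complexity: O(1).
Only a constant amount of auxiliary storage is used; nothing grows with n.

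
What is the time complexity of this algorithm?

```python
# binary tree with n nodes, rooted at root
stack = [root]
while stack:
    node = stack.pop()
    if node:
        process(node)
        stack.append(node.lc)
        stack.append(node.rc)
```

Time complexity: O(n).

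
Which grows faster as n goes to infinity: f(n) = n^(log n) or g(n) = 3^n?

g(n) = 3^n grows faster: take logs: log(n^(log n)) = (log n)^2, log(3^n) = n log 3; n dominates (log n)^2.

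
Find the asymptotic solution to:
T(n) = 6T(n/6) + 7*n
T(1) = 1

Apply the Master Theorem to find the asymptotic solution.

a=6, b=6, f(n)=7*n. log_6(6) = 1. Case 2: T(n) = O(n log n).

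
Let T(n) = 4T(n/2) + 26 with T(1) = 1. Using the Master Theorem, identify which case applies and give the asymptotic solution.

a=4, b=2, f(n)=26.
log_2(4) = 2 > 0.
Since f(n) = O(n^0) is polynomially smaller than n^2, Case 1 applies.
T(n) = Theta(n^2).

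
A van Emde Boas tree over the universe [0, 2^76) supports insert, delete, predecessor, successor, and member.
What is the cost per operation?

vEB recursively partitions [0, 75557863725914323419136) into sqrt(u) clusters of size sqrt(u). Each operation recurses into either one cluster or the summary, never both: T(u) = T(sqrt(u)) + O(1) => T(u) = O(log log u) = O(log 76). This is worst-case, not just amortized.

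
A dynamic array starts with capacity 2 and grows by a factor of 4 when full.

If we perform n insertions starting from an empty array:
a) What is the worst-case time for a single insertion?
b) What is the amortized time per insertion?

(a) Worst-case single insertion: O(n) -- when the array is full at capacity c, the resize copies all c elements, and c can be Theta(n).
(b) Resizes happen at sizes 2, 8, 32, ... Total copy cost for n insertions: 2 + 8 + ... = O(n) (geometric series with ratio 1/4). Amortized cost per insertion: O(n)/n = O(1).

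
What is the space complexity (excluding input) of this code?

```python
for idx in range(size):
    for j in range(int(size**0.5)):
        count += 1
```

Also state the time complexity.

Space complexity: O(1).
Only a constant amount of auxiliary storage is used; nothing grows with n.
Time complexity: O(n * sqrt(n)).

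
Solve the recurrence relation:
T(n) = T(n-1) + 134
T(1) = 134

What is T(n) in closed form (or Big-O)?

Unrolling: T(n) = T(n-1) + 134 = T(n-2) + 2*134 = ... = T(1) + (n-1)*134 = 134 + (n-1)*134 = 134n.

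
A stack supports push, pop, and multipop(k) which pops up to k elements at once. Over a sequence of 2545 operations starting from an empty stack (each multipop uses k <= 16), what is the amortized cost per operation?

Each element is pushed exactly once and popped at most once (whether by pop or as part of a multipop). So the total number of individual pops over the whole sequence is at most the number of pushes, which is at most 2545. Total work <= 2 * 2545, hence O(1) amortized per operation.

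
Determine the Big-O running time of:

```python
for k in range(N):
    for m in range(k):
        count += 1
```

Time complexity: O(n^2).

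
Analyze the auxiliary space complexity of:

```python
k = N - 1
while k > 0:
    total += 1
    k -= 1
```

Space complexity: O(1).
Only a constant amount of auxiliary storage is used; nothing grows with n.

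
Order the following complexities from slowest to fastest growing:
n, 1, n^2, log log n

Ordered by growth rate: 1 < log log n < n < n^2.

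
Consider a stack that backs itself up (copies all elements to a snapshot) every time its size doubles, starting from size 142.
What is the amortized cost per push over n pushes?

Backups occur at sizes 142, 284, 568, ..., copying 142 + 284 + 568 + ... <= 2n elements total (geometric series). Spread over n pushes, the amortized backup cost is O(1) per push.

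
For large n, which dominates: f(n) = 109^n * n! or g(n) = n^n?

f(n) = 109^n * n! grows faster: by Stirling n! ~ sqrt(2 pi n)(n/e)^n, so 109^n n! / n^n ~ (109/e)^n sqrt(2 pi n) -> infinity since 109/e > 1.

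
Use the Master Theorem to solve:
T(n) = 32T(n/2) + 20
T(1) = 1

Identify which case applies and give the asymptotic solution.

a=32, b=2, f(n)=20.
log_2(32) = 5 > 0.
Since f(n) = O(n^0) is polynomially smaller than n^5, Case 1 applies.
T(n) = Theta(n^5).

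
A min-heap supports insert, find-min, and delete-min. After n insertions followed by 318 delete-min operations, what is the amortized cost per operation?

Insert takes O(log n) worst case. Delete-min takes O(log n). Over a sequence of n inserts and 318 delete-mins, total cost is O((n + 318) log n). Amortized per operation: O(log n).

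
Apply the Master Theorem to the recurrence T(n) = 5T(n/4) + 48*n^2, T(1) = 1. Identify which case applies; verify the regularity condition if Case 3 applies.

a=5, b=4, f(n)=48*n^2.
log_4(5) = 1.161 < 2.
f(n) = Omega(n^(1.161+epsilon)) for some epsilon > 0, so Case 3 is the candidate.
Regularity: a*f(n/b) = 5*48*(n/4)^2 = (5/16)*48*n^2 <= c*f(n) with c = 5/16 < 1. Satisfied.
Case 3: T(n) = Theta(n^2).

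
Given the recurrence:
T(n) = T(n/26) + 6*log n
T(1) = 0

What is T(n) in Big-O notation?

Each of the log_26(n) levels adds O(log n). T(n) = O(log^2 n).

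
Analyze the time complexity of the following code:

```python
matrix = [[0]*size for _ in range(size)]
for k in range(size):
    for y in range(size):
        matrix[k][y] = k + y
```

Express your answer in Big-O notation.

Time complexity: O(n^2).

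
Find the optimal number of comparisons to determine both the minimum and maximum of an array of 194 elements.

Naive approach: 386 comparisons (193 for max + 193 for min).
Optimal: Compare elements in pairs first (floor(n/2) = 97 comparisons), then find max among winners and min among losers (96 comparisons each).
Total: ceil(3n/2) - 2 = 289 comparisons. An adversary argument shows this is also a lower bound.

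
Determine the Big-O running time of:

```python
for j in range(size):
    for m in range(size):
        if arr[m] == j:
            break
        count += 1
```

Time complexity: O(n^2).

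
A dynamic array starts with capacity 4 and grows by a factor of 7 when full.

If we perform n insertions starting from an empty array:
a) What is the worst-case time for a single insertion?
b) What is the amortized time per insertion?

(a) Worst-case single insertion: O(n) -- when the array is full at capacity c, the resize copies all c elements, and c can be Theta(n).
(b) Resizes happen at sizes 4, 28, 196, ... Total copy cost for n insertions: 4 + 28 + ... = O(n) (geometric series with ratio 1/7). Amortized cost per insertion: O(n)/n = O(1).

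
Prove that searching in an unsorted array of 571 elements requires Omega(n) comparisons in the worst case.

An adversary can always place the target in the last position checked. Until all 571 positions are examined, the target might be in any unchecked position. Therefore 571 comparisons are necessary.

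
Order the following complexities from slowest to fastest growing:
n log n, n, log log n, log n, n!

Ordered by growth rate: log log n < log n < n < n log n < n!.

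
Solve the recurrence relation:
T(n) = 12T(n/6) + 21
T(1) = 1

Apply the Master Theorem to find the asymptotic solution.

a=12, b=6, f(n)=21. log_6(12) = 1.387. Case 1 of Master Theorem: T(n) = O(n^1.387).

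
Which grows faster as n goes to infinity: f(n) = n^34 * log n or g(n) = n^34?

f(n) = n^34 * log n grows faster: extra log n factor -> infinity.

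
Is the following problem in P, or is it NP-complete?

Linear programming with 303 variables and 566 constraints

This problem is in P: the ellipsoid and interior-point methods run in polynomial time.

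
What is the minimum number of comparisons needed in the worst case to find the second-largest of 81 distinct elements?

Lower bound: finding the max needs 81-1 comparisons. By the adversary weight-doubling argument, the max must personally win >= ceil(log_2(81)) = 7 comparisons; the 2nd-largest is among those 7 losers, needing 7-1 more comparisons. Total >= 81-1 + 7-1 = 86. A balanced knockout tournament achieves this.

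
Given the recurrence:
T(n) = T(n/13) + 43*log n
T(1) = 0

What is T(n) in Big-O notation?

Each of the log_13(n) levels adds O(log n). T(n) = O(log^2 n).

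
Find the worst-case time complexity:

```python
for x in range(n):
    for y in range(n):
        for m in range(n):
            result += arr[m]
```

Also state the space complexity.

Time complexity: O(n^3).
Space complexity: O(1).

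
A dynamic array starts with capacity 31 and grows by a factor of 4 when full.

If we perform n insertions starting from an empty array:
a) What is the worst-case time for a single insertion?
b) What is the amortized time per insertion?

(a) Worst-case single insertion: O(n) -- when the array is full at capacity c, the resize copies all c elements, and c can be Theta(n).
(b) Resizes happen at sizes 31, 124, 496, ... Total copy cost for n insertions: 31 + 124 + ... = O(n) (geometric series with ratio 1/4). Amortized cost per insertion: O(n)/n = O(1).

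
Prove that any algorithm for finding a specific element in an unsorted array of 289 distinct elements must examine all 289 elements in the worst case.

Adversary argument: if the algorithm examines fewer than 289 elements, the adversary places the target in an unexamined position. The algorithm cannot distinguish 'not present' from 'in unexamined position'.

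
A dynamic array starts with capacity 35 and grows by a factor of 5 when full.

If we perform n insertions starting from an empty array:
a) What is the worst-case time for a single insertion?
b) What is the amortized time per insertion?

(a) Worst-case single insertion: O(n) -- when the array is full at capacity c, the resize copies all c elements, and c can be Theta(n).
(b) Resizes happen at sizes 35, 175, 875, ... Total copy cost for n insertions: 35 + 175 + ... = O(n) (geometric series with ratio 1/5). Amortized cost per insertion: O(n)/n = O(1).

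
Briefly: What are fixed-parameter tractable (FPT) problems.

A problem parameterized by k is FPT if it can be solved in time f(k) * n^O(1), where f is any computable function of k alone. Vertex Cover parameterized by solution size k is FPT: O(2^k * n). The W-hierarchy (W[1], W[2], ...) classifies parameterized problems by hardness; Clique parameterized by clique size is W[1]-complete.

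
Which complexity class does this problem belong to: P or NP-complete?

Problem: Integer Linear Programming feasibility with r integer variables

This problem is NP-complete: ILP feasibility is NP-complete (LP relaxation is in P).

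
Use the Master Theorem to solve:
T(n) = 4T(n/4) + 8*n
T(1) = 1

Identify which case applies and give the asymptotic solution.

a=4, b=4, f(n)=8*n.
log_4(4) = 1, so n^(log_b(a)) = n.
f(n) = Theta(n), so Case 2 applies.
T(n) = Theta(n log n).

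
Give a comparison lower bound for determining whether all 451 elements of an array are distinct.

In the algebraic decision-tree model, the YES region for element distinctness on 451 elements has 451! connected components (one per ordering). Ben-Or's theorem then gives a lower bound of Omega(log(n!)) = Omega(n log n).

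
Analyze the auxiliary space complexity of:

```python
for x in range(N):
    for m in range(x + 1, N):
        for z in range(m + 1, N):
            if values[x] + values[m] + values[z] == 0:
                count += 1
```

Space complexity: O(1).
Only a constant amount of auxiliary storage is used; nothing grows with n.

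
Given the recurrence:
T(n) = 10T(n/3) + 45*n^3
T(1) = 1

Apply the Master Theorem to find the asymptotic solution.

a=10, b=3, f(n)=45*n^3. log_3(10) = 2.096 < 3. Case 3: T(n) = O(n^3).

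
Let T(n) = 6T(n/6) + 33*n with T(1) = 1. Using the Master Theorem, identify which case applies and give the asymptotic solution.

a=6, b=6, f(n)=33*n.
log_6(6) = 1, so n^(log_b(a)) = n.
f(n) = Theta(n), so Case 2 applies.
T(n) = Theta(n log n).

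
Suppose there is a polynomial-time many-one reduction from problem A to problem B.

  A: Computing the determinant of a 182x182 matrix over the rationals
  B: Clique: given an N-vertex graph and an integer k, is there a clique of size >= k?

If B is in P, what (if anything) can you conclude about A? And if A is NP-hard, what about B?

A poly-time reduction A <=_p B means any A-instance can be transformed to a B-instance in poly time.
If B is in P: compose the reduction with B's poly-time algorithm to solve A in poly time, so A is in P.
If A is NP-hard: every NP problem reduces to A, which reduces to B; composing reductions, every NP problem reduces to B, so B is NP-hard.
(Here in fact A is P and B is NP-complete.)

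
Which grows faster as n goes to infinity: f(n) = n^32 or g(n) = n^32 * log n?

g(n) = n^32 * log n grows faster: extra log n factor -> infinity.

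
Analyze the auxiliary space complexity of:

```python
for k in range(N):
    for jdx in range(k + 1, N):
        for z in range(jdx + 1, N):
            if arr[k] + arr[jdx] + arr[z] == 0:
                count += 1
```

Space complexity: O(1).
Only a constant amount of auxiliary storage is used; nothing grows with n.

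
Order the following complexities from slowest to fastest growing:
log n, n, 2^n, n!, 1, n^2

Ordered by growth rate: 1 < log n < n < n^2 < 2^n < n!.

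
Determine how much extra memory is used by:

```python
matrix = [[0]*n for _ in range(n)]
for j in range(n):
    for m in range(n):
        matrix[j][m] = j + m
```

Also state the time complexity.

Space complexity: O(n^2).
A 2D structure of size n x n is allocated.
Time complexity: O(n^2).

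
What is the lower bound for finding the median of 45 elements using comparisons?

To find the median of 45 elements, every element must be compared at least once, so the lower bound is Omega(n). The BFPRT algorithm achieves O(n), making this tight.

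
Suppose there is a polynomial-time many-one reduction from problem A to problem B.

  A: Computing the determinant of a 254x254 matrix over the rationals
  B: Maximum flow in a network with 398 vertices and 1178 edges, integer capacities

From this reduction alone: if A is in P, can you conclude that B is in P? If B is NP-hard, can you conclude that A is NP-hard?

A poly-time reduction A <=_p B transfers tractability DOWN (B easy => A easy) and hardness UP (A hard => B hard), not the reverse.
From A in P, the reduction alone does NOT give B in P: any problem in P trivially reduces to SAT, yet SAT is not known to be in P.
From B NP-hard, the reduction alone does NOT give A NP-hard: again, easy problems reduce to hard ones.
(Here in fact A is P and B is P.)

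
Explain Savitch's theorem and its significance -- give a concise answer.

Savitch's theorem states that NSPACE(f(n)) is contained in DSPACE(f(n)^2) for f(n) >= log n. In particular, NPSPACE = PSPACE, meaning nondeterminism does not significantly help for space-bounded computation. This contrasts with time, where we do not know if P = NP.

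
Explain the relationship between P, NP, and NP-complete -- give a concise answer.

P: solvable in polynomial time. NP: verifiable in polynomial time. NP-complete: in NP and at least as hard as every problem in NP (via polynomial reduction). P is a subset of NP. If any NP-complete problem is in P, then P = NP.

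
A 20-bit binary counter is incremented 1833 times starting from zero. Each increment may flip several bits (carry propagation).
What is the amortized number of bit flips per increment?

Bit i flips on every 2^i-th increment, so over 1833 increments bit i flips floor(1833/2^i) times. Summing over i: total flips < 2 * 1833. Amortized: < 2 = O(1) per increment.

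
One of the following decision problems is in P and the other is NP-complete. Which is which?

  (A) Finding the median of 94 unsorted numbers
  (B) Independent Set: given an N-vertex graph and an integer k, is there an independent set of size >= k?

(A) is P: linear-time selection (median-of-medians) runs in O(n).
(B) is NP-complete: complement of Clique (with k part of the input).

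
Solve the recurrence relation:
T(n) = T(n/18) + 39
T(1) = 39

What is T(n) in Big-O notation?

Each step divides n by 18 and adds 39. After log_18(n) steps, T(n) = O(log n).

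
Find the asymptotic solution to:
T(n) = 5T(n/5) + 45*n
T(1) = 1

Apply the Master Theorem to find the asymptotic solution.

a=5, b=5, f(n)=45*n. log_5(5) = 1. Case 2: T(n) = O(n log n).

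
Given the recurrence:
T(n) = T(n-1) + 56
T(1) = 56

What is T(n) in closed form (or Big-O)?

Unrolling: T(n) = T(n-1) + 56 = T(n-2) + 2*56 = ... = T(1) + (n-1)*56 = 56 + (n-1)*56 = 56n.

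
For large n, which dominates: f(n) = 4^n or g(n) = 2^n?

f(n) = 4^n grows faster: (4/2)^n -> infinity since 4/2 > 1.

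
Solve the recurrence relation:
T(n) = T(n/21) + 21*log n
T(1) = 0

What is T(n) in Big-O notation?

Each of the log_21(n) levels adds O(log n). T(n) = O(log^2 n).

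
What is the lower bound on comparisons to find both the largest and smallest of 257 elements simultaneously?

Pair elements first (floor(257/2) comparisons), then find max among winners and min among losers. Total: ceil(3*257/2) - 2 = 384 comparisons.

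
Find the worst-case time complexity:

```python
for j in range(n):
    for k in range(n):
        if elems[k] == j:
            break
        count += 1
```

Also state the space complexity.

Time complexity: O(n^2).
Space complexity: O(1).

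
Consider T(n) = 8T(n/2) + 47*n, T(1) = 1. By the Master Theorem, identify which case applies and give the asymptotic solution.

a=8, b=2, f(n)=47*n.
log_2(8) = 3 > 1.
Since f(n) = O(n^1) is polynomially smaller than n^3, Case 1 applies.
T(n) = Theta(n^3).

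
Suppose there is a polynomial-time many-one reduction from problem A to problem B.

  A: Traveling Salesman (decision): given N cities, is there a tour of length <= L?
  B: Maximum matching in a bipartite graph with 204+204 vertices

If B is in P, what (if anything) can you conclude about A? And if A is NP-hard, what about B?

A poly-time reduction A <=_p B means any A-instance can be transformed to a B-instance in poly time.
If B is in P: compose the reduction with B's poly-time algorithm to solve A in poly time, so A is in P.
If A is NP-hard: every NP problem reduces to A, which reduces to B; composing reductions, every NP problem reduces to B, so B is NP-hard.
(Here in fact A is NP-complete and B is in P, so no such reduction is known -- its existence would imply P = NP; the analysis concerns only what the assumed reduction would or would not let you conclude.)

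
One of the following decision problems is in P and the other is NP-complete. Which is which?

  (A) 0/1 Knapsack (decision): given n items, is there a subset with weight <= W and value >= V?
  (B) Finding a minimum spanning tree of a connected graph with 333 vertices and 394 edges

(A) is NP-complete: reduces from Subset Sum.
(B) is P: Kruskal's / Prim's algorithms run in polynomial time.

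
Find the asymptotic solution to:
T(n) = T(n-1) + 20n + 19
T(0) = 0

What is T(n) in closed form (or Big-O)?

Dominant term in sum is 20*sum(i, i=1..n) = 20*n*(n+1)/2 = O(n^2).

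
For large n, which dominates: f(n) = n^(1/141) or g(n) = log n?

f(n) = n^(1/141) grows faster: any positive power of n dominates log n.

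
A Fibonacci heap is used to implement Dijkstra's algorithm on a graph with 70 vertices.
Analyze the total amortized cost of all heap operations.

Dijkstra performs 70 insert, 70 extract-min, and at most E decrease-key operations. With Fibonacci heap: insert O(1) amortized, extract-min O(log n) amortized, decrease-key O(1) amortized. Total with n = 70: O(n * 1 + n * log n + E * 1) = O(n log n + E).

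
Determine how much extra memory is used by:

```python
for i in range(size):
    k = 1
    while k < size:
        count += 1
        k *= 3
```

Space complexity: O(1).
Only a constant amount of auxiliary storage is used; nothing grows with n.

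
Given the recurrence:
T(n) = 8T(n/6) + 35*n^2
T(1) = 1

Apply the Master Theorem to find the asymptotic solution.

a=8, b=6, f(n)=35*n^2. log_6(8) = 1.161 < 2. Case 3: T(n) = O(n^2).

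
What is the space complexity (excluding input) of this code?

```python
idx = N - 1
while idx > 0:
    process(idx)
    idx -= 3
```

Space complexity: O(1).
Only a constant amount of auxiliary storage is used; nothing grows with n.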